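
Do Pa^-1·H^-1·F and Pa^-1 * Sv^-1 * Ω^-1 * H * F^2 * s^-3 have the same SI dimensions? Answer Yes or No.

Left side:
  Pa = kg·m⁻¹·s⁻².
  So Pa⁻¹ = kg⁻¹·m·s².
  H = kg·m²·s⁻²·A⁻².
  So H⁻¹ = kg⁻¹·m⁻²·s²·A².
  F = kg⁻¹·m⁻²·s⁴·A².
  Combining: Pa⁻¹·H⁻¹·F = (kg⁻¹·m·s²) · (kg⁻¹·m⁻²·s²·A²) · (kg⁻¹·m⁻²·s⁴·A²) = kg⁻³·m⁻³·s⁸·A⁴.
Right side:
  Pa = N/m² (pressure = force per area),
      = kg·m⁻¹·s⁻².
  So Pa⁻¹ = kg⁻¹·m·s².
  Sv = J/kg (equivalent dose = energy per mass),
      = m²·s⁻².
  So Sv⁻¹ = m⁻²·s².
  Ω = V/A (resistance = voltage per current),
      = kg·m²·s⁻³·A⁻².
  So Ω⁻¹ = kg⁻¹·m⁻²·s³·A².
  H = Wb/A (inductance = flux per current),
      = kg·m²·s⁻²·A⁻².
  F = C/V (capacitance = charge per voltage),
      = A·s/(kg·m²·s⁻³·A⁻¹) (substituting C and V),
      = kg⁻¹·m⁻²·s⁴·A².
  So F² = kg⁻²·m⁻⁴·s⁸·A⁴.
  Combining: Pa⁻¹·Sv⁻¹·Ω⁻¹·H·F²·s⁻³ = (kg⁻¹·m·s²) · (m⁻²·s²) · (kg⁻¹·m⁻²·s³·A²) · (kg·m²·s⁻²·A⁻²) · (kg⁻²·m⁻⁴·s⁸·A⁴) · s⁻³ = kg⁻³·m⁻⁵·s¹⁰·A⁴.
Left is kg⁻³·m⁻³·s⁸·A⁴; right is kg⁻³·m⁻⁵·s¹⁰·A⁴ — different.

No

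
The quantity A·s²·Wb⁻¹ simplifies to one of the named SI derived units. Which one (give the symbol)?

F

Wb = V·s (flux: a volt is a weber per second),
    = kg·m²·s⁻²·A⁻¹.
So Wb⁻¹ = kg⁻¹·m⁻²·s²·A.
Combining: A·s²·Wb⁻¹ = A · s² · (kg⁻¹·m⁻²·s²·A) = kg⁻¹·m⁻²·s⁴·A².
kg⁻¹·m⁻²·s⁴·A² is the base-SI form of the farad.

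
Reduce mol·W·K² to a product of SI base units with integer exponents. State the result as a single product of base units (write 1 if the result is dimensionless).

W = J/s (power = energy per time),
    = kg·m²·s⁻³.
Combining: mol·W·K² = mol · (kg·m²·s⁻³) · K² = kg·m²·s⁻³·K²·mol.

kg·m²·s⁻³·K²·mol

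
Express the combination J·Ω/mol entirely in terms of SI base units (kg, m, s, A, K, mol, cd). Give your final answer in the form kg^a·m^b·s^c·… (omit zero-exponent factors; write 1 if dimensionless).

kg²·m⁴·s⁻⁵·A⁻²·mol⁻¹

J = N·m (work = force × distance),
    = kg·m²·s⁻².
Ω = V/A (resistance = voltage per current),
    = kg·m²·s⁻³·A⁻².
Combining: J·mol⁻¹·Ω = (kg·m²·s⁻²) · mol⁻¹ · (kg·m²·s⁻³·A⁻²) = kg²·m⁴·s⁻⁵·A⁻²·mol⁻¹.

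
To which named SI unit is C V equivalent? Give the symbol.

J

C = s·A.
V = kg·m²·s⁻³·A⁻¹.
Combining: C·V = (s·A) · (kg·m²·s⁻³·A⁻¹) = kg·m²·s⁻².
kg·m²·s⁻² is the base-SI form of the joule.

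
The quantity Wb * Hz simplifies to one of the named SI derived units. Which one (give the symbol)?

V

Wb = V·s (flux: a volt is a weber per second),
    = kg·m²·s⁻²·A⁻¹.
Hz = 1/s = s⁻¹ (frequency is cycles per second).
Combining: Wb·Hz = (kg·m²·s⁻²·A⁻¹) · s⁻¹ = kg·m²·s⁻³·A⁻¹.
kg·m²·s⁻³·A⁻¹ is the base-SI form of the volt.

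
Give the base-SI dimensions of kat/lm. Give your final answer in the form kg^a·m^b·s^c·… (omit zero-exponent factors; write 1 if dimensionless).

lm = cd.
So lm⁻¹ = cd⁻¹.
kat = s⁻¹·mol.
Combining: lm⁻¹·kat = cd⁻¹ · (s⁻¹·mol) = s⁻¹·mol·cd⁻¹.

s⁻¹·mol·cd⁻¹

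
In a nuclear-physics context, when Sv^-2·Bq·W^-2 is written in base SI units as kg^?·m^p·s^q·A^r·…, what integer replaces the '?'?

Sv = J/kg (equivalent dose = energy per mass),
    = m²·s⁻².
So Sv⁻² = m⁻⁴·s⁴.
Bq = 1/s = s⁻¹ (activity is decays per second).
W = J/s (power = energy per time),
    = kg·m²·s⁻³.
So W⁻² = kg⁻²·m⁻⁴·s⁶.
Combining: Sv⁻²·Bq·W⁻² = (m⁻⁴·s⁴) · s⁻¹ · (kg⁻²·m⁻⁴·s⁶) = kg⁻²·m⁻⁸·s⁹.
The exponent of kg is -2.

-2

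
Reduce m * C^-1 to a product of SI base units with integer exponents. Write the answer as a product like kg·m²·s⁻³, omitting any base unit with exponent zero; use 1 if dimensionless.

C = A·s = s·A (charge = current × time).
So C⁻¹ = s⁻¹·A⁻¹.
Combining: m·C⁻¹ = m · (s⁻¹·A⁻¹) = m·s⁻¹·A⁻¹.

m·s⁻¹·A⁻¹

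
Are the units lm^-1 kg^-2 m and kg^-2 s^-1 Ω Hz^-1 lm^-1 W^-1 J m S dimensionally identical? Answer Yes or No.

Left side:
  lm = cd.
  So lm⁻¹ = cd⁻¹.
  Combining: lm⁻¹·kg⁻²·m = cd⁻¹ · kg⁻² · m = kg⁻²·m·cd⁻¹.
Right side:
  Ω = V/A (resistance = voltage per current),
      = kg·m²·s⁻³·A⁻².
  Hz = 1/s = s⁻¹ (frequency is cycles per second).
  So Hz⁻¹ = s.
  lm = cd·sr = cd (luminous flux; sr is dimensionless).
  So lm⁻¹ = cd⁻¹.
  W = J/s (power = energy per time),
      = kg·m²·s⁻³.
  So W⁻¹ = kg⁻¹·m⁻²·s³.
  J = N·m (work = force × distance),
      = kg·m²·s⁻².
  S = 1/Ω (conductance is reciprocal resistance),
      = kg⁻¹·m⁻²·s³·A².
  Combining: kg⁻²·s⁻¹·Ω·Hz⁻¹·lm⁻¹·W⁻¹·J·m·S = kg⁻² · s⁻¹ · (kg·m²·s⁻³·A⁻²) · s · cd⁻¹ · (kg⁻¹·m⁻²·s³) · (kg·m²·s⁻²) · m · (kg⁻¹·m⁻²·s³·A²) = kg⁻²·m·s·cd⁻¹.
Left is kg⁻²·m·cd⁻¹; right is kg⁻²·m·s·cd⁻¹ — different.

No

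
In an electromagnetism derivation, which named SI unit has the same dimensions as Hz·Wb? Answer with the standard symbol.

V

Hz = 1/s = s⁻¹ (frequency is cycles per second).
Wb = V·s (flux: a volt is a weber per second),
    = kg·m²·s⁻²·A⁻¹.
Combining: Hz·Wb = s⁻¹ · (kg·m²·s⁻²·A⁻¹) = kg·m²·s⁻³·A⁻¹.
kg·m²·s⁻³·A⁻¹ is the base-SI form of the volt.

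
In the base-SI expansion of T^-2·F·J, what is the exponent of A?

4

T = kg·s⁻²·A⁻¹.
So T⁻² = kg⁻²·s⁴·A².
F = kg⁻¹·m⁻²·s⁴·A².
J = kg·m²·s⁻².
Combining: T⁻²·F·J = (kg⁻²·s⁴·A²) · (kg⁻¹·m⁻²·s⁴·A²) · (kg·m²·s⁻²) = kg⁻²·s⁶·A⁴.
The exponent of A is 4.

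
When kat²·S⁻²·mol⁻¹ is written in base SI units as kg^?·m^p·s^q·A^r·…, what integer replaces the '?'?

2

kat = mol/s = s⁻¹·mol (catalytic activity).
So kat² = s⁻²·mol².
S = 1/Ω (conductance is reciprocal resistance),
    = kg⁻¹·m⁻²·s³·A².
So S⁻² = kg²·m⁴·s⁻⁶·A⁻⁴.
Combining: kat²·S⁻²·mol⁻¹ = (s⁻²·mol²) · (kg²·m⁴·s⁻⁶·A⁻⁴) · mol⁻¹ = kg²·m⁴·s⁻⁸·A⁻⁴·mol.
The exponent of kg is 2.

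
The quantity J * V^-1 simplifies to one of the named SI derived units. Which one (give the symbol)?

J = N·m (work = force × distance),
    = kg·m²·s⁻².
V = W/A (potential = power per current),
    = kg·m²·s⁻³·A⁻¹.
So V⁻¹ = kg⁻¹·m⁻²·s³·A.
Combining: J·V⁻¹ = (kg·m²·s⁻²) · (kg⁻¹·m⁻²·s³·A) = s·A.
s·A is the base-SI form of the coulomb.

C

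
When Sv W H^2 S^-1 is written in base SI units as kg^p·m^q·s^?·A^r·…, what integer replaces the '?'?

-12

Sv = J/kg (equivalent dose = energy per mass),
    = m²·s⁻².
W = J/s (power = energy per time),
    = kg·m²·s⁻³.
H = Wb/A (inductance = flux per current),
    = kg·m²·s⁻²·A⁻².
So H² = kg²·m⁴·s⁻⁴·A⁻⁴.
S = 1/Ω (conductance is reciprocal resistance),
    = kg⁻¹·m⁻²·s³·A².
So S⁻¹ = kg·m²·s⁻³·A⁻².
Combining: Sv·W·H²·S⁻¹ = (m²·s⁻²) · (kg·m²·s⁻³) · (kg²·m⁴·s⁻⁴·A⁻⁴) · (kg·m²·s⁻³·A⁻²) = kg⁴·m¹⁰·s⁻¹²·A⁻⁶.
The exponent of s is -12.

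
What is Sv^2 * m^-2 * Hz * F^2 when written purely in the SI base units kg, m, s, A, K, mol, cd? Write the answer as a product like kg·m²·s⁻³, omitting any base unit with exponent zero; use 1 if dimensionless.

Sv = m²·s⁻².
So Sv² = m⁴·s⁻⁴.
Hz = s⁻¹.
F = kg⁻¹·m⁻²·s⁴·A².
So F² = kg⁻²·m⁻⁴·s⁸·A⁴.
Combining: Sv²·m⁻²·Hz·F² = (m⁴·s⁻⁴) · m⁻² · s⁻¹ · (kg⁻²·m⁻⁴·s⁸·A⁴) = kg⁻²·m⁻²·s³·A⁴.

kg⁻²·m⁻²·s³·A⁴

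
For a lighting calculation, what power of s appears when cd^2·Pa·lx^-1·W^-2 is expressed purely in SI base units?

4

Pa = N/m² (pressure = force per area),
    = kg·m⁻¹·s⁻².
lx = lm/m² (illuminance = luminous flux per area),
    = m⁻²·cd.
So lx⁻¹ = m²·cd⁻¹.
W = J/s (power = energy per time),
    = kg·m²·s⁻³.
So W⁻² = kg⁻²·m⁻⁴·s⁶.
Combining: cd²·Pa·lx⁻¹·W⁻² = cd² · (kg·m⁻¹·s⁻²) · (m²·cd⁻¹) · (kg⁻²·m⁻⁴·s⁶) = kg⁻¹·m⁻³·s⁴·cd.
The exponent of s is 4.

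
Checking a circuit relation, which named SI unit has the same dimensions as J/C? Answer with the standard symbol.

C = A·s = s·A (charge = current × time).
So C⁻¹ = s⁻¹·A⁻¹.
J = N·m (work = force × distance),
    = kg·m²·s⁻².
Combining: C⁻¹·J = (s⁻¹·A⁻¹) · (kg·m²·s⁻²) = kg·m²·s⁻³·A⁻¹.
kg·m²·s⁻³·A⁻¹ is the base-SI form of the volt.

V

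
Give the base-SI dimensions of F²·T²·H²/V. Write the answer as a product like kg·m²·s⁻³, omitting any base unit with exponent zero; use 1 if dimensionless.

F = C/V (capacitance = charge per voltage),
    = A·s/(kg·m²·s⁻³·A⁻¹) (substituting C and V),
    = kg⁻¹·m⁻²·s⁴·A².
So F² = kg⁻²·m⁻⁴·s⁸·A⁴.
T = Wb/m² (flux density = flux per area),
    = kg·s⁻²·A⁻¹.
So T² = kg²·s⁻⁴·A⁻².
V = W/A (potential = power per current),
    = kg·m²·s⁻³·A⁻¹.
So V⁻¹ = kg⁻¹·m⁻²·s³·A.
H = Wb/A (inductance = flux per current),
    = kg·m²·s⁻²·A⁻².
So H² = kg²·m⁴·s⁻⁴·A⁻⁴.
Combining: F²·T²·V⁻¹·H² = (kg⁻²·m⁻⁴·s⁸·A⁴) · (kg²·s⁻⁴·A⁻²) · (kg⁻¹·m⁻²·s³·A) · (kg²·m⁴·s⁻⁴·A⁻⁴) = kg·m⁻²·s³·A⁻¹.

kg·m⁻²·s³·A⁻¹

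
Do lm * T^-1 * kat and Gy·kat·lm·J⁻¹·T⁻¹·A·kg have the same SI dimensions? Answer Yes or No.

Left side:
  lm = cd·sr = cd (luminous flux; sr is dimensionless).
  T = Wb/m² (flux density = flux per area),
      = kg·s⁻²·A⁻¹.
  So T⁻¹ = kg⁻¹·s²·A.
  kat = mol/s = s⁻¹·mol (catalytic activity).
  Combining: lm·T⁻¹·kat = cd · (kg⁻¹·s²·A) · (s⁻¹·mol) = kg⁻¹·s·A·mol·cd.
Right side:
  Gy = m²·s⁻².
  kat = s⁻¹·mol.
  lm = cd.
  J = kg·m²·s⁻².
  So J⁻¹ = kg⁻¹·m⁻²·s².
  T = kg·s⁻²·A⁻¹.
  So T⁻¹ = kg⁻¹·s²·A.
  Combining: Gy·kat·lm·J⁻¹·T⁻¹·A·kg = (m²·s⁻²) · (s⁻¹·mol) · cd · (kg⁻¹·m⁻²·s²) · (kg⁻¹·s²·A) · A · kg = kg⁻¹·s·A²·mol·cd.
Left is kg⁻¹·s·A·mol·cd; right is kg⁻¹·s·A²·mol·cd — different.

No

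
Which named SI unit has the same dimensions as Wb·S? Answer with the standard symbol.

Wb = V·s (flux: a volt is a weber per second),
    = kg·m²·s⁻²·A⁻¹.
S = 1/Ω (conductance is reciprocal resistance),
    = kg⁻¹·m⁻²·s³·A².
Combining: Wb·S = (kg·m²·s⁻²·A⁻¹) · (kg⁻¹·m⁻²·s³·A²) = s·A.
s·A is the base-SI form of the coulomb.

C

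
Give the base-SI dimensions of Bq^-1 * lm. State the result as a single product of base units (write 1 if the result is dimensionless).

s·cd

Bq = 1/s = s⁻¹ (activity is decays per second).
So Bq⁻¹ = s.
lm = cd·sr = cd (luminous flux; sr is dimensionless).
Combining: Bq⁻¹·lm = s · cd = s·cd.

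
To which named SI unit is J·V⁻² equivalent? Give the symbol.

F

J = N·m (work = force × distance),
    = kg·m²·s⁻².
V = W/A (potential = power per current),
    = kg·m²·s⁻³·A⁻¹.
So V⁻² = kg⁻²·m⁻⁴·s⁶·A².
Combining: J·V⁻² = (kg·m²·s⁻²) · (kg⁻²·m⁻⁴·s⁶·A²) = kg⁻¹·m⁻²·s⁴·A².
kg⁻¹·m⁻²·s⁴·A² is the base-SI form of the farad.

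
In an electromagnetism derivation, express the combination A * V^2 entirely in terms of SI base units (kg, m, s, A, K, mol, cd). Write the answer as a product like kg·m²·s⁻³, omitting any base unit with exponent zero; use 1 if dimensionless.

V = W/A (potential = power per current),
    = kg·m²·s⁻³·A⁻¹.
So V² = kg²·m⁴·s⁻⁶·A⁻².
Combining: A·V² = A · (kg²·m⁴·s⁻⁶·A⁻²) = kg²·m⁴·s⁻⁶·A⁻¹.

kg²·m⁴·s⁻⁶·A⁻¹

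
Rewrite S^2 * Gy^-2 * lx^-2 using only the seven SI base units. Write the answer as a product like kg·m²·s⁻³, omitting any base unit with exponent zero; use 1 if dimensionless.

S = 1/Ω (conductance is reciprocal resistance),
    = kg⁻¹·m⁻²·s³·A².
So S² = kg⁻²·m⁻⁴·s⁶·A⁴.
Gy = J/kg (absorbed dose = energy per mass),
    = m²·s⁻².
So Gy⁻² = m⁻⁴·s⁴.
lx = lm/m² (illuminance = luminous flux per area),
    = m⁻²·cd.
So lx⁻² = m⁴·cd⁻².
Combining: S²·Gy⁻²·lx⁻² = (kg⁻²·m⁻⁴·s⁶·A⁴) · (m⁻⁴·s⁴) · (m⁴·cd⁻²) = kg⁻²·m⁻⁴·s¹⁰·A⁴·cd⁻².

kg⁻²·m⁻⁴·s¹⁰·A⁴·cd⁻²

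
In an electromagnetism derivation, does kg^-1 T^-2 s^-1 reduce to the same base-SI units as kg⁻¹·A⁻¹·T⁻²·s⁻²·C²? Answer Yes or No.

No

Left side:
  T = Wb/m² (flux density = flux per area),
      = kg·s⁻²·A⁻¹.
  So T⁻² = kg⁻²·s⁴·A².
  Combining: kg⁻¹·T⁻²·s⁻¹ = kg⁻¹ · (kg⁻²·s⁴·A²) · s⁻¹ = kg⁻³·s³·A².
Right side:
  T = kg·s⁻²·A⁻¹.
  So T⁻² = kg⁻²·s⁴·A².
  C = s·A.
  So C² = s²·A².
  Combining: kg⁻¹·A⁻¹·T⁻²·s⁻²·C² = kg⁻¹ · A⁻¹ · (kg⁻²·s⁴·A²) · s⁻² · (s²·A²) = kg⁻³·s⁴·A³.
Left is kg⁻³·s³·A²; right is kg⁻³·s⁴·A³ — different.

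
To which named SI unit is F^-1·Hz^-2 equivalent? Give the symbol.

F = C/V (capacitance = charge per voltage),
    = A·s/(kg·m²·s⁻³·A⁻¹) (substituting C and V),
    = kg⁻¹·m⁻²·s⁴·A².
So F⁻¹ = kg·m²·s⁻⁴·A⁻².
Hz = 1/s = s⁻¹ (frequency is cycles per second).
So Hz⁻² = s².
Combining: F⁻¹·Hz⁻² = (kg·m²·s⁻⁴·A⁻²) · s² = kg·m²·s⁻²·A⁻².
kg·m²·s⁻²·A⁻² is the base-SI form of the henry.

H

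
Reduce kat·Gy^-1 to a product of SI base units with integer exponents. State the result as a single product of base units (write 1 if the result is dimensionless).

kat = s⁻¹·mol.
Gy = m²·s⁻².
So Gy⁻¹ = m⁻²·s².
Combining: kat·Gy⁻¹ = (s⁻¹·mol) · (m⁻²·s²) = m⁻²·s·mol.

m⁻²·s·mol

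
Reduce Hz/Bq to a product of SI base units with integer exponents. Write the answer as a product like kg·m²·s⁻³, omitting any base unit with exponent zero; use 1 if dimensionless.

1

Hz = s⁻¹.
Bq = s⁻¹.
So Bq⁻¹ = s.
Combining: Hz·Bq⁻¹ = s⁻¹ · s = 1.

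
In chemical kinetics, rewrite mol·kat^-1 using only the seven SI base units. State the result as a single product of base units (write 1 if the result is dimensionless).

kat = mol/s = s⁻¹·mol (catalytic activity).
So kat⁻¹ = s·mol⁻¹.
Combining: mol·kat⁻¹ = mol · (s·mol⁻¹) = s.

s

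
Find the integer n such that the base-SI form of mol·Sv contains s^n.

-2

Sv = J/kg (equivalent dose = energy per mass),
    = m²·s⁻².
Combining: mol·Sv = mol · (m²·s⁻²) = m²·s⁻²·mol.
The exponent of s is -2.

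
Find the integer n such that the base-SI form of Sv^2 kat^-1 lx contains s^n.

-3

Sv = J/kg (equivalent dose = energy per mass),
    = m²·s⁻².
So Sv² = m⁴·s⁻⁴.
kat = mol/s = s⁻¹·mol (catalytic activity).
So kat⁻¹ = s·mol⁻¹.
lx = lm/m² (illuminance = luminous flux per area),
    = m⁻²·cd.
Combining: Sv²·kat⁻¹·lx = (m⁴·s⁻⁴) · (s·mol⁻¹) · (m⁻²·cd) = m²·s⁻³·mol⁻¹·cd.
The exponent of s is -3.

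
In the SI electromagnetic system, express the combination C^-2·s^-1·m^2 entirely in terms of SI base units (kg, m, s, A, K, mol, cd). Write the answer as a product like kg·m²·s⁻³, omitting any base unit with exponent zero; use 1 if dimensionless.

C = A·s = s·A (charge = current × time).
So C⁻² = s⁻²·A⁻².
Combining: C⁻²·s⁻¹·m² = (s⁻²·A⁻²) · s⁻¹ · m² = m²·s⁻³·A⁻².

m²·s⁻³·A⁻²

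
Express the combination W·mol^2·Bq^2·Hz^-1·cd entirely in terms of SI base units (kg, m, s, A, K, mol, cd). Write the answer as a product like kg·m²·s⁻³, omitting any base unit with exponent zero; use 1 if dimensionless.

kg·m²·s⁻⁴·mol²·cd

W = J/s (power = energy per time),
    = kg·m²·s⁻³.
Bq = 1/s = s⁻¹ (activity is decays per second).
So Bq² = s⁻².
Hz = 1/s = s⁻¹ (frequency is cycles per second).
So Hz⁻¹ = s.
Combining: W·mol²·Bq²·Hz⁻¹·cd = (kg·m²·s⁻³) · mol² · s⁻² · s · cd = kg·m²·s⁻⁴·mol²·cd.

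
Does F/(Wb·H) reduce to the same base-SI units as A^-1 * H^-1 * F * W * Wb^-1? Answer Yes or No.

Left side:
  F = C/V (capacitance = charge per voltage),
      = A·s/(kg·m²·s⁻³·A⁻¹) (substituting C and V),
      = kg⁻¹·m⁻²·s⁴·A².
  Wb = V·s (flux: a volt is a weber per second),
      = kg·m²·s⁻²·A⁻¹.
  So Wb⁻¹ = kg⁻¹·m⁻²·s²·A.
  H = Wb/A (inductance = flux per current),
      = kg·m²·s⁻²·A⁻².
  So H⁻¹ = kg⁻¹·m⁻²·s²·A².
  Combining: F·Wb⁻¹·H⁻¹ = (kg⁻¹·m⁻²·s⁴·A²) · (kg⁻¹·m⁻²·s²·A) · (kg⁻¹·m⁻²·s²·A²) = kg⁻³·m⁻⁶·s⁸·A⁵.
Right side:
  H = kg·m²·s⁻²·A⁻².
  So H⁻¹ = kg⁻¹·m⁻²·s²·A².
  F = kg⁻¹·m⁻²·s⁴·A².
  W = kg·m²·s⁻³.
  Wb = kg·m²·s⁻²·A⁻¹.
  So Wb⁻¹ = kg⁻¹·m⁻²·s²·A.
  Combining: A⁻¹·H⁻¹·F·W·Wb⁻¹ = A⁻¹ · (kg⁻¹·m⁻²·s²·A²) · (kg⁻¹·m⁻²·s⁴·A²) · (kg·m²·s⁻³) · (kg⁻¹·m⁻²·s²·A) = kg⁻²·m⁻⁴·s⁵·A⁴.
Left is kg⁻³·m⁻⁶·s⁸·A⁵; right is kg⁻²·m⁻⁴·s⁵·A⁴ — different.

No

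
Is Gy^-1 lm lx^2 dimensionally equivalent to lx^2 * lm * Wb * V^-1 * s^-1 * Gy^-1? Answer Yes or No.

Left side:
  Gy = J/kg (absorbed dose = energy per mass),
      = m²·s⁻².
  So Gy⁻¹ = m⁻²·s².
  lm = cd·sr = cd (luminous flux; sr is dimensionless).
  lx = lm/m² (illuminance = luminous flux per area),
      = m⁻²·cd.
  So lx² = m⁻⁴·cd².
  Combining: Gy⁻¹·lm·lx² = (m⁻²·s²) · cd · (m⁻⁴·cd²) = m⁻⁶·s²·cd³.
Right side:
  lx = lm/m² (illuminance = luminous flux per area),
      = m⁻²·cd.
  So lx² = m⁻⁴·cd².
  lm = cd·sr = cd (luminous flux; sr is dimensionless).
  Wb = V·s (flux: a volt is a weber per second),
      = kg·m²·s⁻²·A⁻¹.
  V = W/A (potential = power per current),
      = kg·m²·s⁻³·A⁻¹.
  So V⁻¹ = kg⁻¹·m⁻²·s³·A.
  Gy = J/kg (absorbed dose = energy per mass),
      = m²·s⁻².
  So Gy⁻¹ = m⁻²·s².
  Combining: lx²·lm·Wb·V⁻¹·s⁻¹·Gy⁻¹ = (m⁻⁴·cd²) · cd · (kg·m²·s⁻²·A⁻¹) · (kg⁻¹·m⁻²·s³·A) · s⁻¹ · (m⁻²·s²) = m⁻⁶·s²·cd³.
Both reduce to m⁻⁶·s²·cd³.

Yes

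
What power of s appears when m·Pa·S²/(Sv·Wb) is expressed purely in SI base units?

8

Sv = m²·s⁻².
So Sv⁻¹ = m⁻²·s².
Wb = kg·m²·s⁻²·A⁻¹.
So Wb⁻¹ = kg⁻¹·m⁻²·s²·A.
Pa = kg·m⁻¹·s⁻².
S = kg⁻¹·m⁻²·s³·A².
So S² = kg⁻²·m⁻⁴·s⁶·A⁴.
Combining: Sv⁻¹·m·Wb⁻¹·Pa·S² = (m⁻²·s²) · m · (kg⁻¹·m⁻²·s²·A) · (kg·m⁻¹·s⁻²) · (kg⁻²·m⁻⁴·s⁶·A⁴) = kg⁻²·m⁻⁸·s⁸·A⁵.
The exponent of s is 8.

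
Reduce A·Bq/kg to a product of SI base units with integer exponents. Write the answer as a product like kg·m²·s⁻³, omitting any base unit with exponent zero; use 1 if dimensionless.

Bq = s⁻¹.
Combining: A·kg⁻¹·Bq = A · kg⁻¹ · s⁻¹ = kg⁻¹·s⁻¹·A.

kg⁻¹·s⁻¹·A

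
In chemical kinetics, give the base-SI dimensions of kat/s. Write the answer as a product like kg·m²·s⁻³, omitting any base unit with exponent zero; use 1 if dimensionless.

kat = mol/s = s⁻¹·mol (catalytic activity).
Combining: s⁻¹·kat = s⁻¹ · (s⁻¹·mol) = s⁻²·mol.

s⁻²·mol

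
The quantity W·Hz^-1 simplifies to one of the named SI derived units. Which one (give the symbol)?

W = J/s (power = energy per time),
    = kg·m²·s⁻³.
Hz = 1/s = s⁻¹ (frequency is cycles per second).
So Hz⁻¹ = s.
Combining: W·Hz⁻¹ = (kg·m²·s⁻³) · s = kg·m²·s⁻².
kg·m²·s⁻² is the base-SI form of the joule.

J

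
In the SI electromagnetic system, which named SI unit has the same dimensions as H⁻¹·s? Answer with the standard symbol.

S

H = kg·m²·s⁻²·A⁻².
So H⁻¹ = kg⁻¹·m⁻²·s²·A².
Combining: H⁻¹·s = (kg⁻¹·m⁻²·s²·A²) · s = kg⁻¹·m⁻²·s³·A².
kg⁻¹·m⁻²·s³·A² is the base-SI form of the siemens.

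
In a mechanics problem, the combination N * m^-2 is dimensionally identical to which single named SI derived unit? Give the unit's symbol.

Pa

N = kg·m·s⁻².
Combining: N·m⁻² = (kg·m·s⁻²) · m⁻² = kg·m⁻¹·s⁻².
kg·m⁻¹·s⁻² is the base-SI form of the pascal.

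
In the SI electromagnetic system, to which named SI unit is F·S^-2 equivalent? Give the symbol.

F = C/V (capacitance = charge per voltage),
    = A·s/(kg·m²·s⁻³·A⁻¹) (substituting C and V),
    = kg⁻¹·m⁻²·s⁴·A².
S = 1/Ω (conductance is reciprocal resistance),
    = kg⁻¹·m⁻²·s³·A².
So S⁻² = kg²·m⁴·s⁻⁶·A⁻⁴.
Combining: F·S⁻² = (kg⁻¹·m⁻²·s⁴·A²) · (kg²·m⁴·s⁻⁶·A⁻⁴) = kg·m²·s⁻²·A⁻².
kg·m²·s⁻²·A⁻² is the base-SI form of the henry.

H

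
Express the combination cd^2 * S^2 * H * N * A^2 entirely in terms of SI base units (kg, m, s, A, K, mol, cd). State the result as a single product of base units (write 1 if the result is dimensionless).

S = 1/Ω (conductance is reciprocal resistance),
    = kg⁻¹·m⁻²·s³·A².
So S² = kg⁻²·m⁻⁴·s⁶·A⁴.
H = Wb/A (inductance = flux per current),
    = kg·m²·s⁻²·A⁻².
N = kg·m/s² = kg·m·s⁻² (force = mass × acceleration).
Combining: cd²·S²·H·N·A² = cd² · (kg⁻²·m⁻⁴·s⁶·A⁴) · (kg·m²·s⁻²·A⁻²) · (kg·m·s⁻²) · A² = m⁻¹·s²·A⁴·cd².

m⁻¹·s²·A⁴·cd²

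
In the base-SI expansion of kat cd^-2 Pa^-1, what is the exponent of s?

1

kat = mol/s = s⁻¹·mol (catalytic activity).
Pa = N/m² (pressure = force per area),
    = kg·m⁻¹·s⁻².
So Pa⁻¹ = kg⁻¹·m·s².
Combining: kat·cd⁻²·Pa⁻¹ = (s⁻¹·mol) · cd⁻² · (kg⁻¹·m·s²) = kg⁻¹·m·s·mol·cd⁻².
The exponent of s is 1.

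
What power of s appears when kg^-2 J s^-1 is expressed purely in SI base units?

J = kg·m²·s⁻².
Combining: kg⁻²·J·s⁻¹ = kg⁻² · (kg·m²·s⁻²) · s⁻¹ = kg⁻¹·m²·s⁻³.
The exponent of s is -3.

-3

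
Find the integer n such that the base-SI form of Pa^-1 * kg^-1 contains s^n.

Pa = kg·m⁻¹·s⁻².
So Pa⁻¹ = kg⁻¹·m·s².
Combining: Pa⁻¹·kg⁻¹ = (kg⁻¹·m·s²) · kg⁻¹ = kg⁻²·m·s².
The exponent of s is 2.

2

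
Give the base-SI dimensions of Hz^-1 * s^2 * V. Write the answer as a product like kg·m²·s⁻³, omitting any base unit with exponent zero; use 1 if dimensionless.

kg·m²·A⁻¹

Hz = 1/s = s⁻¹ (frequency is cycles per second).
So Hz⁻¹ = s.
V = W/A (potential = power per current),
    = kg·m²·s⁻³·A⁻¹.
Combining: Hz⁻¹·s²·V = s · s² · (kg·m²·s⁻³·A⁻¹) = kg·m²·A⁻¹.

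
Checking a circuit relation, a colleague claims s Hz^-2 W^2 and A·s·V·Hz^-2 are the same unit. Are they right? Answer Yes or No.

Left side:
  Hz = 1/s = s⁻¹ (frequency is cycles per second).
  So Hz⁻² = s².
  W = J/s (power = energy per time),
      = kg·m²·s⁻³.
  So W² = kg²·m⁴·s⁻⁶.
  Combining: s·Hz⁻²·W² = s · s² · (kg²·m⁴·s⁻⁶) = kg²·m⁴·s⁻³.
Right side:
  V = W/A (potential = power per current),
      = kg·m²·s⁻³·A⁻¹.
  Hz = 1/s = s⁻¹ (frequency is cycles per second).
  So Hz⁻² = s².
  Combining: A·s·V·Hz⁻² = A · s · (kg·m²·s⁻³·A⁻¹) · s² = kg·m².
Left is kg²·m⁴·s⁻³; right is kg·m² — different.

No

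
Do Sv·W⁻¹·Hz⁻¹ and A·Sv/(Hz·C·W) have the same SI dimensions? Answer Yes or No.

No

Left side:
  Sv = J/kg (equivalent dose = energy per mass),
      = m²·s⁻².
  W = J/s (power = energy per time),
      = kg·m²·s⁻³.
  So W⁻¹ = kg⁻¹·m⁻²·s³.
  Hz = 1/s = s⁻¹ (frequency is cycles per second).
  So Hz⁻¹ = s.
  Combining: Sv·W⁻¹·Hz⁻¹ = (m²·s⁻²) · (kg⁻¹·m⁻²·s³) · s = kg⁻¹·s².
Right side:
  Hz = 1/s = s⁻¹ (frequency is cycles per second).
  So Hz⁻¹ = s.
  C = A·s = s·A (charge = current × time).
  So C⁻¹ = s⁻¹·A⁻¹.
  W = J/s (power = energy per time),
      = kg·m²·s⁻³.
  So W⁻¹ = kg⁻¹·m⁻²·s³.
  Sv = J/kg (equivalent dose = energy per mass),
      = m²·s⁻².
  Combining: A·Hz⁻¹·C⁻¹·W⁻¹·Sv = A · s · (s⁻¹·A⁻¹) · (kg⁻¹·m⁻²·s³) · (m²·s⁻²) = kg⁻¹·s.
Left is kg⁻¹·s²; right is kg⁻¹·s — different.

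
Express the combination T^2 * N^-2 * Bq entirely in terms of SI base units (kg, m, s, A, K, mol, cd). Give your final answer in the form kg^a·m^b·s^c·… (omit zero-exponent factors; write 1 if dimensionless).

m⁻²·s⁻¹·A⁻²

T = kg·s⁻²·A⁻¹.
So T² = kg²·s⁻⁴·A⁻².
N = kg·m·s⁻².
So N⁻² = kg⁻²·m⁻²·s⁴.
Bq = s⁻¹.
Combining: T²·N⁻²·Bq = (kg²·s⁻⁴·A⁻²) · (kg⁻²·m⁻²·s⁴) · s⁻¹ = m⁻²·s⁻¹·A⁻².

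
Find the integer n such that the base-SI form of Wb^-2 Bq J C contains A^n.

3

Wb = V·s (flux: a volt is a weber per second),
    = kg·m²·s⁻²·A⁻¹.
So Wb⁻² = kg⁻²·m⁻⁴·s⁴·A².
Bq = 1/s = s⁻¹ (activity is decays per second).
J = N·m (work = force × distance),
    = kg·m²·s⁻².
C = A·s = s·A (charge = current × time).
Combining: Wb⁻²·Bq·J·C = (kg⁻²·m⁻⁴·s⁴·A²) · s⁻¹ · (kg·m²·s⁻²) · (s·A) = kg⁻¹·m⁻²·s²·A³.
The exponent of A is 3.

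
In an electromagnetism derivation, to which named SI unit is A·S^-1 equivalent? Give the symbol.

S = 1/Ω (conductance is reciprocal resistance),
    = kg⁻¹·m⁻²·s³·A².
So S⁻¹ = kg·m²·s⁻³·A⁻².
Combining: A·S⁻¹ = A · (kg·m²·s⁻³·A⁻²) = kg·m²·s⁻³·A⁻¹.
kg·m²·s⁻³·A⁻¹ is the base-SI form of the volt.

V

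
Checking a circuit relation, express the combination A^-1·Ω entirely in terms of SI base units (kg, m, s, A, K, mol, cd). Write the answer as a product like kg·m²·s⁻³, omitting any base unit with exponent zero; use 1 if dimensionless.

kg·m²·s⁻³·A⁻³

Ω = kg·m²·s⁻³·A⁻².
Combining: A⁻¹·Ω = A⁻¹ · (kg·m²·s⁻³·A⁻²) = kg·m²·s⁻³·A⁻³.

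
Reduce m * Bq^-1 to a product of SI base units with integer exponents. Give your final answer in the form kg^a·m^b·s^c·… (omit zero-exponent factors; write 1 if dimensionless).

Bq = 1/s = s⁻¹ (activity is decays per second).
So Bq⁻¹ = s.
Combining: m·Bq⁻¹ = m · s = m·s.

m·s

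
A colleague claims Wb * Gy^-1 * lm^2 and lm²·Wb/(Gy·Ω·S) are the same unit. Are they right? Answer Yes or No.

Yes

Left side:
  Wb = V·s (flux: a volt is a weber per second),
      = kg·m²·s⁻²·A⁻¹.
  Gy = J/kg (absorbed dose = energy per mass),
      = m²·s⁻².
  So Gy⁻¹ = m⁻²·s².
  lm = cd·sr = cd (luminous flux; sr is dimensionless).
  So lm² = cd².
  Combining: Wb·Gy⁻¹·lm² = (kg·m²·s⁻²·A⁻¹) · (m⁻²·s²) · cd² = kg·A⁻¹·cd².
Right side:
  lm = cd·sr = cd (luminous flux; sr is dimensionless).
  So lm² = cd².
  Gy = J/kg (absorbed dose = energy per mass),
      = m²·s⁻².
  So Gy⁻¹ = m⁻²·s².
  Wb = V·s (flux: a volt is a weber per second),
      = kg·m²·s⁻²·A⁻¹.
  Ω = V/A (resistance = voltage per current),
      = kg·m²·s⁻³·A⁻².
  So Ω⁻¹ = kg⁻¹·m⁻²·s³·A².
  S = 1/Ω (conductance is reciprocal resistance),
      = kg⁻¹·m⁻²·s³·A².
  So S⁻¹ = kg·m²·s⁻³·A⁻².
  Combining: lm²·Gy⁻¹·Wb·Ω⁻¹·S⁻¹ = cd² · (m⁻²·s²) · (kg·m²·s⁻²·A⁻¹) · (kg⁻¹·m⁻²·s³·A²) · (kg·m²·s⁻³·A⁻²) = kg·A⁻¹·cd².
Both reduce to kg·A⁻¹·cd².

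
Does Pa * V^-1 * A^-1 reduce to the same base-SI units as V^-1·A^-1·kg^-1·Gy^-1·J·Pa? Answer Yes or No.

Yes

Left side:
  Pa = kg·m⁻¹·s⁻².
  V = kg·m²·s⁻³·A⁻¹.
  So V⁻¹ = kg⁻¹·m⁻²·s³·A.
  Combining: Pa·V⁻¹·A⁻¹ = (kg·m⁻¹·s⁻²) · (kg⁻¹·m⁻²·s³·A) · A⁻¹ = m⁻³·s.
Right side:
  V = W/A (potential = power per current),
      = kg·m²·s⁻³·A⁻¹.
  So V⁻¹ = kg⁻¹·m⁻²·s³·A.
  Gy = J/kg (absorbed dose = energy per mass),
      = m²·s⁻².
  So Gy⁻¹ = m⁻²·s².
  J = N·m (work = force × distance),
      = kg·m²·s⁻².
  Pa = N/m² (pressure = force per area),
      = kg·m⁻¹·s⁻².
  Combining: V⁻¹·A⁻¹·kg⁻¹·Gy⁻¹·J·Pa = (kg⁻¹·m⁻²·s³·A) · A⁻¹ · kg⁻¹ · (m⁻²·s²) · (kg·m²·s⁻²) · (kg·m⁻¹·s⁻²) = m⁻³·s.
Both reduce to m⁻³·s.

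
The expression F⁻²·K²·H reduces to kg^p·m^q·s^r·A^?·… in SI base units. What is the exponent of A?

-6

F = C/V (capacitance = charge per voltage),
    = A·s/(kg·m²·s⁻³·A⁻¹) (substituting C and V),
    = kg⁻¹·m⁻²·s⁴·A².
So F⁻² = kg²·m⁴·s⁻⁸·A⁻⁴.
H = Wb/A (inductance = flux per current),
    = kg·m²·s⁻²·A⁻².
Combining: F⁻²·K²·H = (kg²·m⁴·s⁻⁸·A⁻⁴) · K² · (kg·m²·s⁻²·A⁻²) = kg³·m⁶·s⁻¹⁰·A⁻⁶·K².
The exponent of A is -6.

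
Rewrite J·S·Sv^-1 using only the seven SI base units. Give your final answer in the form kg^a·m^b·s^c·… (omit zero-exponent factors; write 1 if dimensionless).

m⁻²·s³·A²

J = kg·m²·s⁻².
S = kg⁻¹·m⁻²·s³·A².
Sv = m²·s⁻².
So Sv⁻¹ = m⁻²·s².
Combining: J·S·Sv⁻¹ = (kg·m²·s⁻²) · (kg⁻¹·m⁻²·s³·A²) · (m⁻²·s²) = m⁻²·s³·A².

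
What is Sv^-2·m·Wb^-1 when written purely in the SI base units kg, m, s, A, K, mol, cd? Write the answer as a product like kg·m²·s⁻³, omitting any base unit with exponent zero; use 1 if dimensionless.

Sv = J/kg (equivalent dose = energy per mass),
    = m²·s⁻².
So Sv⁻² = m⁻⁴·s⁴.
Wb = V·s (flux: a volt is a weber per second),
    = kg·m²·s⁻²·A⁻¹.
So Wb⁻¹ = kg⁻¹·m⁻²·s²·A.
Combining: Sv⁻²·m·Wb⁻¹ = (m⁻⁴·s⁴) · m · (kg⁻¹·m⁻²·s²·A) = kg⁻¹·m⁻⁵·s⁶·A.

kg⁻¹·m⁻⁵·s⁶·A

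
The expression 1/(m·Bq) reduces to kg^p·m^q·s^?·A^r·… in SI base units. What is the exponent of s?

1

Bq = 1/s = s⁻¹ (activity is decays per second).
So Bq⁻¹ = s.
Combining: m⁻¹·Bq⁻¹ = m⁻¹ · s = m⁻¹·s.
The exponent of s is 1.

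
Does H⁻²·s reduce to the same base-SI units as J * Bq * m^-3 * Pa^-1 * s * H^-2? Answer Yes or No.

Left side:
  H = Wb/A (inductance = flux per current),
      = kg·m²·s⁻²·A⁻².
  So H⁻² = kg⁻²·m⁻⁴·s⁴·A⁴.
  Combining: H⁻²·s = (kg⁻²·m⁻⁴·s⁴·A⁴) · s = kg⁻²·m⁻⁴·s⁵·A⁴.
Right side:
  J = kg·m²·s⁻².
  Bq = s⁻¹.
  Pa = kg·m⁻¹·s⁻².
  So Pa⁻¹ = kg⁻¹·m·s².
  H = kg·m²·s⁻²·A⁻².
  So H⁻² = kg⁻²·m⁻⁴·s⁴·A⁴.
  Combining: J·Bq·m⁻³·Pa⁻¹·s·H⁻² = (kg·m²·s⁻²) · s⁻¹ · m⁻³ · (kg⁻¹·m·s²) · s · (kg⁻²·m⁻⁴·s⁴·A⁴) = kg⁻²·m⁻⁴·s⁴·A⁴.
Left is kg⁻²·m⁻⁴·s⁵·A⁴; right is kg⁻²·m⁻⁴·s⁴·A⁴ — different.

No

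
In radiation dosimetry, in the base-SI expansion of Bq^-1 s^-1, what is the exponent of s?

Bq = 1/s = s⁻¹ (activity is decays per second).
So Bq⁻¹ = s.
Combining: Bq⁻¹·s⁻¹ = s · s⁻¹ = 1.
The exponent of s is 0.

0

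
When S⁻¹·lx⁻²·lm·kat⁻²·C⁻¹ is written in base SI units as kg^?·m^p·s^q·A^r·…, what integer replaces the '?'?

S = kg⁻¹·m⁻²·s³·A².
So S⁻¹ = kg·m²·s⁻³·A⁻².
lx = m⁻²·cd.
So lx⁻² = m⁴·cd⁻².
lm = cd.
kat = s⁻¹·mol.
So kat⁻² = s²·mol⁻².
C = s·A.
So C⁻¹ = s⁻¹·A⁻¹.
Combining: S⁻¹·lx⁻²·lm·kat⁻²·C⁻¹ = (kg·m²·s⁻³·A⁻²) · (m⁴·cd⁻²) · cd · (s²·mol⁻²) · (s⁻¹·A⁻¹) = kg·m⁶·s⁻²·A⁻³·mol⁻²·cd⁻¹.
The exponent of kg is 1.

1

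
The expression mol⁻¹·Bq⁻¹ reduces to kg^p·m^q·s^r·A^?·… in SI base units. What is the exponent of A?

0

Bq = s⁻¹.
So Bq⁻¹ = s.
Combining: mol⁻¹·Bq⁻¹ = mol⁻¹ · s = s·mol⁻¹.
The exponent of A is 0.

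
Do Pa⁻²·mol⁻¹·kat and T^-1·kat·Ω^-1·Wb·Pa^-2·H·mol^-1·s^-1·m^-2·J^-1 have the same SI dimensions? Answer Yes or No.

Left side:
  Pa = N/m² (pressure = force per area),
      = kg·m⁻¹·s⁻².
  So Pa⁻² = kg⁻²·m²·s⁴.
  kat = mol/s = s⁻¹·mol (catalytic activity).
  Combining: Pa⁻²·mol⁻¹·kat = (kg⁻²·m²·s⁴) · mol⁻¹ · (s⁻¹·mol) = kg⁻²·m²·s³.
Right side:
  T = Wb/m² (flux density = flux per area),
      = kg·s⁻²·A⁻¹.
  So T⁻¹ = kg⁻¹·s²·A.
  kat = mol/s = s⁻¹·mol (catalytic activity).
  Ω = V/A (resistance = voltage per current),
      = kg·m²·s⁻³·A⁻².
  So Ω⁻¹ = kg⁻¹·m⁻²·s³·A².
  Wb = V·s (flux: a volt is a weber per second),
      = kg·m²·s⁻²·A⁻¹.
  Pa = N/m² (pressure = force per area),
      = kg·m⁻¹·s⁻².
  So Pa⁻² = kg⁻²·m²·s⁴.
  H = Wb/A (inductance = flux per current),
      = kg·m²·s⁻²·A⁻².
  J = N·m (work = force × distance),
      = kg·m²·s⁻².
  So J⁻¹ = kg⁻¹·m⁻²·s².
  Combining: T⁻¹·kat·Ω⁻¹·Wb·Pa⁻²·H·mol⁻¹·s⁻¹·m⁻²·J⁻¹ = (kg⁻¹·s²·A) · (s⁻¹·mol) · (kg⁻¹·m⁻²·s³·A²) · (kg·m²·s⁻²·A⁻¹) · (kg⁻²·m²·s⁴) · (kg·m²·s⁻²·A⁻²) · mol⁻¹ · s⁻¹ · m⁻² · (kg⁻¹·m⁻²·s²) = kg⁻³·s⁵.
Left is kg⁻²·m²·s³; right is kg⁻³·s⁵ — different.

No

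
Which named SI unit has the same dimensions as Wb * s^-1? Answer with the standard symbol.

Wb = kg·m²·s⁻²·A⁻¹.
Combining: Wb·s⁻¹ = (kg·m²·s⁻²·A⁻¹) · s⁻¹ = kg·m²·s⁻³·A⁻¹.
kg·m²·s⁻³·A⁻¹ is the base-SI form of the volt.

V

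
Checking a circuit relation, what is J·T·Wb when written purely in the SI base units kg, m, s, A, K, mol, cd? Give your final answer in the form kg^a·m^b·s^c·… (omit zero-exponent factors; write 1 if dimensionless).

kg³·m⁴·s⁻⁶·A⁻²

J = N·m (work = force × distance),
    = kg·m²·s⁻².
T = Wb/m² (flux density = flux per area),
    = kg·s⁻²·A⁻¹.
Wb = V·s (flux: a volt is a weber per second),
    = kg·m²·s⁻²·A⁻¹.
Combining: J·T·Wb = (kg·m²·s⁻²) · (kg·s⁻²·A⁻¹) · (kg·m²·s⁻²·A⁻¹) = kg³·m⁴·s⁻⁶·A⁻².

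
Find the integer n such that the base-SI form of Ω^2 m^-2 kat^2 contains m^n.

Ω = kg·m²·s⁻³·A⁻².
So Ω² = kg²·m⁴·s⁻⁶·A⁻⁴.
kat = s⁻¹·mol.
So kat² = s⁻²·mol².
Combining: Ω²·m⁻²·kat² = (kg²·m⁴·s⁻⁶·A⁻⁴) · m⁻² · (s⁻²·mol²) = kg²·m²·s⁻⁸·A⁻⁴·mol².
The exponent of m is 2.

2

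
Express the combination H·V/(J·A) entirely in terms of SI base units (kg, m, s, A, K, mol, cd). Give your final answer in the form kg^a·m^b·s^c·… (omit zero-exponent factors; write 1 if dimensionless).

H = kg·m²·s⁻²·A⁻².
V = kg·m²·s⁻³·A⁻¹.
J = kg·m²·s⁻².
So J⁻¹ = kg⁻¹·m⁻²·s².
Combining: H·V·J⁻¹·A⁻¹ = (kg·m²·s⁻²·A⁻²) · (kg·m²·s⁻³·A⁻¹) · (kg⁻¹·m⁻²·s²) · A⁻¹ = kg·m²·s⁻³·A⁻⁴.

kg·m²·s⁻³·A⁻⁴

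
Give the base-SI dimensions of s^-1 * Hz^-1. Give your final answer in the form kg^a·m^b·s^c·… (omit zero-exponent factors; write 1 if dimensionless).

1

Hz = s⁻¹.
So Hz⁻¹ = s.
Combining: s⁻¹·Hz⁻¹ = s⁻¹ · s = 1.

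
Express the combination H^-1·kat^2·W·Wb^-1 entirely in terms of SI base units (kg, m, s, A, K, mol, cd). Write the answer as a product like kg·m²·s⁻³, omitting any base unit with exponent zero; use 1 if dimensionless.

kg⁻¹·m⁻²·s⁻¹·A³·mol²

H = kg·m²·s⁻²·A⁻².
So H⁻¹ = kg⁻¹·m⁻²·s²·A².
kat = s⁻¹·mol.
So kat² = s⁻²·mol².
W = kg·m²·s⁻³.
Wb = kg·m²·s⁻²·A⁻¹.
So Wb⁻¹ = kg⁻¹·m⁻²·s²·A.
Combining: H⁻¹·kat²·W·Wb⁻¹ = (kg⁻¹·m⁻²·s²·A²) · (s⁻²·mol²) · (kg·m²·s⁻³) · (kg⁻¹·m⁻²·s²·A) = kg⁻¹·m⁻²·s⁻¹·A³·mol².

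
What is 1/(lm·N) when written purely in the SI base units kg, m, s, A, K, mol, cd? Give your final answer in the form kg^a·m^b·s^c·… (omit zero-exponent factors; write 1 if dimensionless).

lm = cd.
So lm⁻¹ = cd⁻¹.
N = kg·m·s⁻².
So N⁻¹ = kg⁻¹·m⁻¹·s².
Combining: lm⁻¹·N⁻¹ = cd⁻¹ · (kg⁻¹·m⁻¹·s²) = kg⁻¹·m⁻¹·s²·cd⁻¹.

kg⁻¹·m⁻¹·s²·cd⁻¹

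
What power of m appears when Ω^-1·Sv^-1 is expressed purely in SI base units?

Ω = kg·m²·s⁻³·A⁻².
So Ω⁻¹ = kg⁻¹·m⁻²·s³·A².
Sv = m²·s⁻².
So Sv⁻¹ = m⁻²·s².
Combining: Ω⁻¹·Sv⁻¹ = (kg⁻¹·m⁻²·s³·A²) · (m⁻²·s²) = kg⁻¹·m⁻⁴·s⁵·A².
The exponent of m is -4.

-4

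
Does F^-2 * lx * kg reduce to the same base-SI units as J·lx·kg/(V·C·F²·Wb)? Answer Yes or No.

Left side:
  F = kg⁻¹·m⁻²·s⁴·A².
  So F⁻² = kg²·m⁴·s⁻⁸·A⁻⁴.
  lx = m⁻²·cd.
  Combining: F⁻²·lx·kg = (kg²·m⁴·s⁻⁸·A⁻⁴) · (m⁻²·cd) · kg = kg³·m²·s⁻⁸·A⁻⁴·cd.
Right side:
  V = W/A (potential = power per current),
      = kg·m²·s⁻³·A⁻¹.
  So V⁻¹ = kg⁻¹·m⁻²·s³·A.
  J = N·m (work = force × distance),
      = kg·m²·s⁻².
  C = A·s = s·A (charge = current × time).
  So C⁻¹ = s⁻¹·A⁻¹.
  F = C/V (capacitance = charge per voltage),
      = A·s/(kg·m²·s⁻³·A⁻¹) (substituting C and V),
      = kg⁻¹·m⁻²·s⁴·A².
  So F⁻² = kg²·m⁴·s⁻⁸·A⁻⁴.
  lx = lm/m² (illuminance = luminous flux per area),
      = m⁻²·cd.
  Wb = V·s (flux: a volt is a weber per second),
      = kg·m²·s⁻²·A⁻¹.
  So Wb⁻¹ = kg⁻¹·m⁻²·s²·A.
  Combining: V⁻¹·J·C⁻¹·F⁻²·lx·kg·Wb⁻¹ = (kg⁻¹·m⁻²·s³·A) · (kg·m²·s⁻²) · (s⁻¹·A⁻¹) · (kg²·m⁴·s⁻⁸·A⁻⁴) · (m⁻²·cd) · kg · (kg⁻¹·m⁻²·s²·A) = kg²·s⁻⁶·A⁻³·cd.
Left is kg³·m²·s⁻⁸·A⁻⁴·cd; right is kg²·s⁻⁶·A⁻³·cd — different.

No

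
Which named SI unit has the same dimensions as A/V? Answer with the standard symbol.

V = kg·m²·s⁻³·A⁻¹.
So V⁻¹ = kg⁻¹·m⁻²·s³·A.
Combining: A·V⁻¹ = A · (kg⁻¹·m⁻²·s³·A) = kg⁻¹·m⁻²·s³·A².
kg⁻¹·m⁻²·s³·A² is the base-SI form of the siemens.

S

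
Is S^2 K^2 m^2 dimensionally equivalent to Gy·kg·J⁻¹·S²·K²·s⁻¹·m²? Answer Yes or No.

No

Left side:
  S = 1/Ω (conductance is reciprocal resistance),
      = kg⁻¹·m⁻²·s³·A².
  So S² = kg⁻²·m⁻⁴·s⁶·A⁴.
  Combining: S²·K²·m² = (kg⁻²·m⁻⁴·s⁶·A⁴) · K² · m² = kg⁻²·m⁻²·s⁶·A⁴·K².
Right side:
  Gy = J/kg (absorbed dose = energy per mass),
      = m²·s⁻².
  J = N·m (work = force × distance),
      = kg·m²·s⁻².
  So J⁻¹ = kg⁻¹·m⁻²·s².
  S = 1/Ω (conductance is reciprocal resistance),
      = kg⁻¹·m⁻²·s³·A².
  So S² = kg⁻²·m⁻⁴·s⁶·A⁴.
  Combining: Gy·kg·J⁻¹·S²·K²·s⁻¹·m² = (m²·s⁻²) · kg · (kg⁻¹·m⁻²·s²) · (kg⁻²·m⁻⁴·s⁶·A⁴) · K² · s⁻¹ · m² = kg⁻²·m⁻²·s⁵·A⁴·K².
Left is kg⁻²·m⁻²·s⁶·A⁴·K²; right is kg⁻²·m⁻²·s⁵·A⁴·K² — different.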